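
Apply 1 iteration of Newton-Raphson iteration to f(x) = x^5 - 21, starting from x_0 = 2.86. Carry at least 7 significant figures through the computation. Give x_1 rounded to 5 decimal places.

f'(x) = 5x^4
x_0 = 2.860000: f = 170.350749, f' = 334.529281 → x_1 = 2.860000 - (170.350749)/(334.529281) = 2.350775

2.35077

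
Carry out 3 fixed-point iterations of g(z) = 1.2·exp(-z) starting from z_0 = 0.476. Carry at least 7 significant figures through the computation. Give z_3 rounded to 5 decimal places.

z_1 = g(0.476000) = 0.745516
z_2 = g(0.745516) = 0.569387
z_3 = g(0.569387) = 0.679047

0.67905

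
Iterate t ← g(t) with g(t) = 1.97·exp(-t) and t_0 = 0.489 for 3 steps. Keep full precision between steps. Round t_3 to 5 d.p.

t_1 = g(0.489000) = 1.208081
t_2 = g(1.208081) = 0.588577
t_3 = g(0.588577) = 1.093580

1.09358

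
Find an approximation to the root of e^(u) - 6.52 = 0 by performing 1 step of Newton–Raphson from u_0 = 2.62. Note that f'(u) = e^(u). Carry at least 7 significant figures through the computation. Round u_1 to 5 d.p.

2.09467

u_0 = 2.620000: f = 7.215724, f' = 13.735724 → u_1 = 2.620000 - (7.215724)/(13.735724) = 2.094675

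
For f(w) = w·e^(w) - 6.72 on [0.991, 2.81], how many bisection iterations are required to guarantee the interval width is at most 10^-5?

Initial width b − a = 2.81 − 0.991 = 1.819000.
After n steps the width is (b−a)/2^n; need (b−a)/2^n ≤ 10^-5.
So n ≥ log₂(1.819000/10^-5) = log₂(181900.0000) ≈ 17.4728.
Hence n = 18.

18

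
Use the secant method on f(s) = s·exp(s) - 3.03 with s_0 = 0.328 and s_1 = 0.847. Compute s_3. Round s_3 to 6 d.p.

1.031277

f(s_0) = -2.574674, f(s_1) = -1.054255
s_2 = 0.847000 - (-1.054255)·(0.847000 - 0.328000)/(-1.054255 - (-2.574674)) = 1.206874; f(s_2) = 1.004598
s_3 = 1.206874 - (1.004598)·(1.206874 - 0.847000)/(1.004598 - (-1.054255)) = 1.031277; f(s_3) = -0.137636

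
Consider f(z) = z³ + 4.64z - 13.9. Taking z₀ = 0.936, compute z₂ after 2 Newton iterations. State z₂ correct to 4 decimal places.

f'(z) = 3z² + 4.64
z_0 = 0.936000: f = -8.736934, f' = 7.268288 → z_1 = 0.936000 - (-8.736934)/(7.268288) = 2.138062
z_1 = 2.138062: f = 5.794353, f' = 18.353930 → z_2 = 2.138062 - (5.794353)/(18.353930) = 1.822361

1.8224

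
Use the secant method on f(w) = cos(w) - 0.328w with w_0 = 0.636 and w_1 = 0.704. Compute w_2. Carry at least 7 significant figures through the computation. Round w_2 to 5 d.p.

1.26398

Secant update: w_(k+1) = w_k − f(w_k)·(w_k − w_(k-1))/(f(w_k) − f(w_(k-1))).
f(w_0) = 0.595870, f(w_1) = 0.531347
w_2 = 0.704000 - (0.531347)·(0.704000 - 0.636000)/(0.531347 - (0.595870)) = 1.263981; f(w_2) = -0.112562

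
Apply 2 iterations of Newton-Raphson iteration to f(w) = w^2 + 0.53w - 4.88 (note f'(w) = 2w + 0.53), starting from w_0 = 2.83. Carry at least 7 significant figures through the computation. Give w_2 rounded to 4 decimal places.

1.9631

Newton update: w ← w − f(w)/f'(w).
w_0 = 2.830000: f = 4.628800, f' = 6.190000 → w_1 = 2.830000 - (4.628800)/(6.190000) = 2.082213
w_1 = 2.082213: f = 0.559185, f' = 4.694426 → w_2 = 2.082213 - (0.559185)/(4.694426) = 1.963096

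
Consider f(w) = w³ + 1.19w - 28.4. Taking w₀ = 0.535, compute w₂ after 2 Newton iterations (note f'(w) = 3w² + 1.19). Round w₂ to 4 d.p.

9.3707

Newton update: w ← w − f(w)/f'(w).
w_0 = 0.535000: f = -27.610220, f' = 2.048675 → w_1 = 0.535000 - (-27.610220)/(2.048675) = 14.012111
w_1 = 14.012111: f = 2739.401625, f' = 590.207733 → w_2 = 14.012111 - (2739.401625)/(590.207733) = 9.370691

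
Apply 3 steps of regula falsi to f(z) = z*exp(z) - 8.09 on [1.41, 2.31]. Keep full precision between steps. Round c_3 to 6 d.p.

f(1.410000) = -2.314703, f(2.310000) = 15.181921
step 1: c = 1.529065, f(c) = -1.035109 < 0 → new bracket [1.529065, 2.310000]
step 2: c = 1.578911, f(c) = -0.432803 < 0 → new bracket [1.578911, 2.310000]
step 3: c = 1.599175, f(c) = -0.175769 < 0 → new bracket [1.599175, 2.310000]

1.599175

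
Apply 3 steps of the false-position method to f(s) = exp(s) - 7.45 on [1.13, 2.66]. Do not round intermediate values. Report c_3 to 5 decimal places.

1.98310

False-position update: c = (a·f(b) − b·f(a))/(f(b) − f(a)); replace the endpoint whose sign matches f(c).
f(1.130000) = -4.354343, f(2.660000) = 6.846289
step 1: c = 1.724801, f(c) = -1.838597 < 0 → new bracket [1.724801, 2.660000]
step 2: c = 1.922783, f(c) = -0.610031 < 0 → new bracket [1.922783, 2.660000]
step 3: c = 1.983098, f(c) = -0.184786 < 0 → new bracket [1.983098, 2.660000]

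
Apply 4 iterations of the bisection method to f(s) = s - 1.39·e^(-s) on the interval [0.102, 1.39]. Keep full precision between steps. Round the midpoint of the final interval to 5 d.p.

0.70575

f(0.102000) = -1.153211, f(1.390000) = 1.043785 (opposite signs)
step 1: m = 0.746000, f(m) = 0.086779 > 0 → root in [0.102000, 0.746000]
step 2: m = 0.424000, f(m) = -0.485649 < 0 → root in [0.424000, 0.746000]
step 3: m = 0.585000, f(m) = -0.189377 < 0 → root in [0.585000, 0.746000]
step 4: m = 0.665500, f(m) = -0.048983 < 0 → root in [0.665500, 0.746000]
Midpoint of [0.665500, 0.746000] = 0.705750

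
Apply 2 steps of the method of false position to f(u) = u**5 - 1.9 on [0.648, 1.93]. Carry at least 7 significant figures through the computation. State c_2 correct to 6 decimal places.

0.809823

f(0.648000) = -1.785745, f(1.930000) = 24.878518
step 1: c = 0.733857, f(c) = -1.687157 < 0 → new bracket [0.733857, 1.930000]
step 2: c = 0.809823, f(c) = -1.551702 < 0 → new bracket [0.809823, 1.930000]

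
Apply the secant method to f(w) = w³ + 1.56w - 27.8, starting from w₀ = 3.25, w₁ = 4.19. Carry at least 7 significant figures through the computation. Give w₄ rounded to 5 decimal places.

2.85950

Secant update: w_(k+1) = w_k − f(w_k)·(w_k − w_(k-1))/(f(w_k) − f(w_(k-1))).
f(w_0) = 11.598125, f(w_1) = 52.296459
w_2 = 4.190000 - (52.296459)·(4.190000 - 3.250000)/(52.296459 - (11.598125)) = 2.982121; f(w_2) = 3.372241
w_3 = 2.982121 - (3.372241)·(2.982121 - 4.190000)/(3.372241 - (52.296459)) = 2.898864; f(w_3) = 1.082585
w_4 = 2.898864 - (1.082585)·(2.898864 - 2.982121)/(1.082585 - (3.372241)) = 2.859499; f(w_4) = 0.042190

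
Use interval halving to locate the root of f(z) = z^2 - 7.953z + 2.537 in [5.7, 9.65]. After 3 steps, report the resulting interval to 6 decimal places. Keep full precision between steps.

[7.181250, 7.675000]

f(5.700000) = -10.305100, f(9.650000) = 18.913050 (opposite signs)
step 1: m = 7.675000, f(m) = 0.403350 > 0 → root in [5.700000, 7.675000]
step 2: m = 6.687500, f(m) = -5.926031 < 0 → root in [6.687500, 7.675000]
step 3: m = 7.181250, f(m) = -3.005130 < 0 → root in [7.181250, 7.675000]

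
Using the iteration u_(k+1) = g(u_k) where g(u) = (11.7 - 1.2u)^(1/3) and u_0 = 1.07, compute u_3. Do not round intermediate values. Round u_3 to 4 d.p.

2.0951

u_1 = g(1.070000) = 2.183905
u_2 = g(2.183905) = 2.086176
u_3 = g(2.086176) = 2.095120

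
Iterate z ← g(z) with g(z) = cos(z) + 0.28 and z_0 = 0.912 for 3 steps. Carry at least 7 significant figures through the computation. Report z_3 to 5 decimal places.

z_1 = g(0.912000) = 0.892166
z_2 = g(0.892166) = 0.907728
z_3 = g(0.907728) = 0.895538

0.89554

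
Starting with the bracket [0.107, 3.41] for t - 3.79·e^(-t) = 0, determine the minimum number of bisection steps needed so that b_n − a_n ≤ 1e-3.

12

Initial width b − a = 3.41 − 0.107 = 3.303000.
After n steps the width is (b−a)/2^n; need (b−a)/2^n ≤ 1e-3.
So n ≥ log₂(3.303000/1e-3) = log₂(3303.0000) ≈ 11.6896.
Hence n = 12.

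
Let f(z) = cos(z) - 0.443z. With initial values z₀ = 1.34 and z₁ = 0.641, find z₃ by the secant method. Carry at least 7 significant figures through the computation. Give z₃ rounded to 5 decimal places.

Secant update: z_(k+1) = z_k − f(z_k)·(z_k − z_(k-1))/(f(z_k) − f(z_(k-1))).
f(z_0) = -0.364867, f(z_1) = 0.517535
z_2 = 0.641000 - (0.517535)·(0.641000 - 1.340000)/(0.517535 - (-0.364867)) = 1.050968; f(z_2) = 0.031152
z_3 = 1.050968 - (0.031152)·(1.050968 - 0.641000)/(0.031152 - (0.517535)) = 1.077226; f(z_3) = -0.003438

1.07723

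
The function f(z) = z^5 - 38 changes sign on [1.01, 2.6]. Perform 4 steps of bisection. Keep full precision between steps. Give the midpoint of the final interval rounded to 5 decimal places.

2.05344

f(1.010000) = -36.948990, f(2.600000) = 80.813760 (opposite signs)
step 1: m = 1.805000, f(m) = -18.840418 < 0 → root in [1.805000, 2.600000]
step 2: m = 2.202500, f(m) = 13.829806 > 0 → root in [1.805000, 2.202500]
step 3: m = 2.003750, f(m) = -5.698873 < 0 → root in [2.003750, 2.202500]
step 4: m = 2.103125, f(m) = 3.145792 > 0 → root in [2.003750, 2.103125]
Midpoint of [2.003750, 2.103125] = 2.053438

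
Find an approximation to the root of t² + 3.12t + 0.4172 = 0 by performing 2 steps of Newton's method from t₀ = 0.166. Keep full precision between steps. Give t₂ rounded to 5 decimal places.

-0.13975

f'(t) = 2t + 3.12
t_0 = 0.166000: f = 0.962676, f' = 3.452000 → t_1 = 0.166000 - (0.962676)/(3.452000) = -0.112875
t_1 = -0.112875: f = 0.077771, f' = 2.894250 → t_2 = -0.112875 - (0.077771)/(2.894250) = -0.139746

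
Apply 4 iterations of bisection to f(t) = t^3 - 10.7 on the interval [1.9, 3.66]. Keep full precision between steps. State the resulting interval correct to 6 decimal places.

f(1.900000) = -3.841000, f(3.660000) = 38.327896 (opposite signs)
step 1: m = 2.780000, f(m) = 10.784952 > 0 → root in [1.900000, 2.780000]
step 2: m = 2.340000, f(m) = 2.112904 > 0 → root in [1.900000, 2.340000]
step 3: m = 2.120000, f(m) = -1.171872 < 0 → root in [2.120000, 2.340000]
step 4: m = 2.230000, f(m) = 0.389567 > 0 → root in [2.120000, 2.230000]

[2.120000, 2.230000]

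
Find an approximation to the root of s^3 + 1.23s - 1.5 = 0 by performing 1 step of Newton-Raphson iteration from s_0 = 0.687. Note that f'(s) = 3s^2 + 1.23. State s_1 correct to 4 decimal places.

s_0 = 0.687000: f = -0.330747, f' = 2.645907 → s_1 = 0.687000 - (-0.330747)/(2.645907) = 0.812003

0.8120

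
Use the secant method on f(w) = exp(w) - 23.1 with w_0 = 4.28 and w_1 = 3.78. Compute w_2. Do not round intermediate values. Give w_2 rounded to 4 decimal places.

3.4156

f(w_0) = 49.140440, f(w_1) = 20.716042
w_2 = 3.780000 - (20.716042)·(3.780000 - 4.280000)/(20.716042 - (49.140440)) = 3.415594; f(w_2) = 7.335023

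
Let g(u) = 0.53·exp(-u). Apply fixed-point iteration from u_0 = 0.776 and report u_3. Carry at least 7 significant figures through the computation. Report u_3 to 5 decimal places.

0.34988

u_1 = g(0.776000) = 0.243929
u_2 = g(0.243929) = 0.415278
u_3 = g(0.415278) = 0.349883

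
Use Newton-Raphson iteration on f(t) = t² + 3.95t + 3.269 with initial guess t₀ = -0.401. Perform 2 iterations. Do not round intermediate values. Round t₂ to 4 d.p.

f'(t) = 2t + 3.95
t_0 = -0.401000: f = 1.845851, f' = 3.148000 → t_1 = -0.401000 - (1.845851)/(3.148000) = -0.987357
t_1 = -0.987357: f = 0.343814, f' = 1.975287 → t_2 = -0.987357 - (0.343814)/(1.975287) = -1.161415

-1.1614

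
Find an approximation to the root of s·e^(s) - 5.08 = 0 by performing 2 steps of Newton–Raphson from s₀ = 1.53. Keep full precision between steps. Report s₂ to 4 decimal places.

1.3362

f'(s) = (s + 1)·e^(s)
s_0 = 1.530000: f = 1.985811, f' = 11.683987 → s_1 = 1.530000 - (1.985811)/(11.683987) = 1.360040
s_1 = 1.360040: f = 0.219191, f' = 9.195540 → s_2 = 1.360040 - (0.219191)/(9.195540) = 1.336203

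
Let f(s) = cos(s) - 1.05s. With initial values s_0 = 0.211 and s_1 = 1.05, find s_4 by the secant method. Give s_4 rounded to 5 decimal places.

0.71757

f(s_0) = 0.756272, f(s_1) = -0.604929
s_2 = 1.050000 - (-0.604929)·(1.050000 - 0.211000)/(-0.604929 - (0.756272)) = 0.677141; f(s_2) = 0.068368
s_3 = 0.677141 - (0.068368)·(0.677141 - 1.050000)/(0.068368 - (-0.604929)) = 0.715003; f(s_3) = 0.004339
s_4 = 0.715003 - (0.004339)·(0.715003 - 0.677141)/(0.004339 - (0.068368)) = 0.717568; f(s_4) = -0.000040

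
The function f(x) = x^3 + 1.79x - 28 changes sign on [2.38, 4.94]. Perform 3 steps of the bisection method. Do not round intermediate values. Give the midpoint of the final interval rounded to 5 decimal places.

2.86000

f(2.380000) = -10.258528, f(4.940000) = 101.396384 (opposite signs)
step 1: m = 3.660000, f(m) = 27.579296 > 0 → root in [2.380000, 3.660000]
step 2: m = 3.020000, f(m) = 4.949408 > 0 → root in [2.380000, 3.020000]
step 3: m = 2.700000, f(m) = -3.484000 < 0 → root in [2.700000, 3.020000]
Midpoint of [2.700000, 3.020000] = 2.860000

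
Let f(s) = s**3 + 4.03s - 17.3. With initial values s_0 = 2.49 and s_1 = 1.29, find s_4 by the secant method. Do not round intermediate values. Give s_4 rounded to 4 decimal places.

2.0731

Secant update: s_(k+1) = s_k − f(s_k)·(s_k − s_(k-1))/(f(s_k) − f(s_(k-1))).
f(s_0) = 8.172949, f(s_1) = -9.954611
s_2 = 1.290000 - (-9.954611)·(1.290000 - 2.490000)/(-9.954611 - (8.172949)) = 1.948971; f(s_2) = -2.042507
s_3 = 1.948971 - (-2.042507)·(1.948971 - 1.290000)/(-2.042507 - (-9.954611)) = 2.119084; f(s_3) = 0.755689
s_4 = 2.119084 - (0.755689)·(2.119084 - 1.948971)/(0.755689 - (-2.042507)) = 2.073143; f(s_4) = -0.035033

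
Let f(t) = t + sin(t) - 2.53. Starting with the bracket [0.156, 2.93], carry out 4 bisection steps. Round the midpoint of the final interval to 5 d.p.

1.45631

f(0.156000) = -2.218632, f(2.930000) = 0.610017 (opposite signs)
step 1: m = 1.543000, f(m) = 0.012614 > 0 → root in [0.156000, 1.543000]
step 2: m = 0.849500, f(m) = -0.929550 < 0 → root in [0.849500, 1.543000]
step 3: m = 1.196250, f(m) = -0.403076 < 0 → root in [1.196250, 1.543000]
step 4: m = 1.369625, f(m) = -0.180542 < 0 → root in [1.369625, 1.543000]
Midpoint of [1.369625, 1.543000] = 1.456313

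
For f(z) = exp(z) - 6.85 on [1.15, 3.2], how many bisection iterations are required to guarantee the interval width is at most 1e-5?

18

Initial width b − a = 3.2 − 1.15 = 2.050000.
After n steps the width is (b−a)/2^n; need (b−a)/2^n ≤ 1e-5.
So n ≥ log₂(2.050000/1e-5) = log₂(205000.0000) ≈ 17.6453.
Hence n = 18.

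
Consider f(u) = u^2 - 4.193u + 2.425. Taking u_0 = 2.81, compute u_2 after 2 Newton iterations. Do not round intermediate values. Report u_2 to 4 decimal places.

f'(u) = 2u - 4.193
u_0 = 2.810000: f = -1.461230, f' = 1.427000 → u_1 = 2.810000 - (-1.461230)/(1.427000) = 3.833987
u_1 = 3.833987: f = 1.048550, f' = 3.474975 → u_2 = 3.833987 - (1.048550)/(3.474975) = 3.532244

3.5322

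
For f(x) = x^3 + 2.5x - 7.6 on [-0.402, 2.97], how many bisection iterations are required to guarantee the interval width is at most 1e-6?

Initial width b − a = 2.97 − -0.402 = 3.372000.
After n steps the width is (b−a)/2^n; need (b−a)/2^n ≤ 1e-6.
So n ≥ log₂(3.372000/1e-6) = log₂(3372000.0000) ≈ 21.6852.
Hence n = 22.

22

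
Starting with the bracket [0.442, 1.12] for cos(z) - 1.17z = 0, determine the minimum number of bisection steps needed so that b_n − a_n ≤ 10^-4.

Initial width b − a = 1.12 − 0.442 = 0.678000.
After n steps the width is (b−a)/2^n; need (b−a)/2^n ≤ 10^-4.
So n ≥ log₂(0.678000/10^-4) = log₂(6780.0000) ≈ 12.7271.
Hence n = 13.

13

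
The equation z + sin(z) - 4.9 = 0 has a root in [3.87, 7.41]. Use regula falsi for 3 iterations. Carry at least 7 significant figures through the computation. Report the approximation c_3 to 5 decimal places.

5.55688

False-position update: c = (a·f(b) − b·f(a))/(f(b) − f(a)); replace the endpoint whose sign matches f(c).
f(3.870000) = -1.695682, f(7.410000) = 3.413049
step 1: c = 5.044991, f(c) = -0.800205 < 0 → new bracket [5.044991, 7.410000]
step 2: c = 5.494167, f(c) = -0.115495 < 0 → new bracket [5.494167, 7.410000]
step 3: c = 5.556875, f(c) = -0.007240 < 0 → new bracket [5.556875, 7.410000]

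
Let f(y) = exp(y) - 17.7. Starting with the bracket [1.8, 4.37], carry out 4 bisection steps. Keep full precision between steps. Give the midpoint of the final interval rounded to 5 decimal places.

f(1.800000) = -11.650353, f(4.370000) = 61.343632 (opposite signs)
step 1: m = 3.085000, f(m) = 4.167467 > 0 → root in [1.800000, 3.085000]
step 2: m = 2.442500, f(m) = -6.198241 < 0 → root in [2.442500, 3.085000]
step 3: m = 2.763750, f(m) = -1.840796 < 0 → root in [2.763750, 3.085000]
step 4: m = 2.924375, f(m) = 0.922583 > 0 → root in [2.763750, 2.924375]
Midpoint of [2.763750, 2.924375] = 2.844062

2.84406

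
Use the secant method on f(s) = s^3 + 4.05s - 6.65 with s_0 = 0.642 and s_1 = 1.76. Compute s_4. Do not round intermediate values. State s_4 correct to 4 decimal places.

1.2090

Secant update: s_(k+1) = s_k − f(s_k)·(s_k − s_(k-1))/(f(s_k) − f(s_(k-1))).
f(s_0) = -3.785291, f(s_1) = 5.929776
s_2 = 1.760000 - (5.929776)·(1.760000 - 0.642000)/(5.929776 - (-3.785291)) = 1.077607; f(s_2) = -1.034332
s_3 = 1.077607 - (-1.034332)·(1.077607 - 1.760000)/(-1.034332 - (5.929776)) = 1.178959; f(s_3) = -0.236532
s_4 = 1.178959 - (-0.236532)·(1.178959 - 1.077607)/(-0.236532 - (-1.034332)) = 1.209007; f(s_4) = 0.013683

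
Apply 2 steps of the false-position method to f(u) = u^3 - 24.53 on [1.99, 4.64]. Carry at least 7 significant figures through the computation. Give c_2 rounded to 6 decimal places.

2.711775

False-position update: c = (a·f(b) − b·f(a))/(f(b) − f(a)); replace the endpoint whose sign matches f(c).
f(1.990000) = -16.649401, f(4.640000) = 75.367344
step 1: c = 2.469488, f(c) = -9.470149 < 0 → new bracket [2.469488, 4.640000]
step 2: c = 2.711775, f(c) = -4.588346 < 0 → new bracket [2.711775, 4.640000]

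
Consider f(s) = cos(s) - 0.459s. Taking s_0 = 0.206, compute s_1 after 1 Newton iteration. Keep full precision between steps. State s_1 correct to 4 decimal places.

1.5387

f'(s) = -sin(s) - 0.459
s_0 = 0.206000: f = 0.884303, f' = -0.663546 → s_1 = 0.206000 - (0.884303)/(-0.663546) = 1.538692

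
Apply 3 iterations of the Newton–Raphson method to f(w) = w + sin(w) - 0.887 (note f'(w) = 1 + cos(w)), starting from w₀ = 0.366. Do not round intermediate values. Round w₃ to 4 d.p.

0.4511

Newton update: w ← w − f(w)/f'(w).
w_0 = 0.366000: f = -0.163117, f' = 1.933766 → w_1 = 0.366000 - (-0.163117)/(1.933766) = 0.450352
w_1 = 0.450352: f = -0.001366, f' = 1.900294 → w_2 = 0.450352 - (-0.001366)/(1.900294) = 0.451071
w_2 = 0.451071: f = -0.000000, f' = 1.899981 → w_3 = 0.451071 - (-0.000000)/(1.899981) = 0.451071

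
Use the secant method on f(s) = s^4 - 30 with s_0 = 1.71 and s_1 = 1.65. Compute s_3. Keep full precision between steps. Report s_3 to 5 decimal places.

2.11613

f(s_0) = -21.449639, f(s_1) = -22.587994
s_2 = 1.650000 - (-22.587994)·(1.650000 - 1.710000)/(-22.587994 - (-21.449639)) = 2.840560; f(s_2) = 35.105246
s_3 = 2.840560 - (35.105246)·(2.840560 - 1.650000)/(35.105246 - (-22.587994)) = 2.116127; f(s_3) = -9.947581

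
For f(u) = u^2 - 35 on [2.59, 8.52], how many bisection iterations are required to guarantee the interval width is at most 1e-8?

Initial width b − a = 8.52 − 2.59 = 5.930000.
After n steps the width is (b−a)/2^n; need (b−a)/2^n ≤ 1e-8.
So n ≥ log₂(5.930000/1e-8) = log₂(593000000.0000) ≈ 29.1435.
Hence n = 30.

30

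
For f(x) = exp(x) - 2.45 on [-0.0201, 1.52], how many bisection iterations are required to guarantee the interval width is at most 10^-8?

28

Initial width b − a = 1.52 − -0.0201 = 1.540100.
After n steps the width is (b−a)/2^n; need (b−a)/2^n ≤ 10^-8.
So n ≥ log₂(1.540100/10^-8) = log₂(154010000.0000) ≈ 27.1984.
Hence n = 28.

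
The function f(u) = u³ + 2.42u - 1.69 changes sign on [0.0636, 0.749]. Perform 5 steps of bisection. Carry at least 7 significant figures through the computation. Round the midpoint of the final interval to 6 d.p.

0.609778

f(0.063600) = -1.535831, f(0.749000) = 0.542770 (opposite signs)
step 1: m = 0.406300, f(m) = -0.639682 < 0 → root in [0.406300, 0.749000]
step 2: m = 0.577650, f(m) = -0.099337 < 0 → root in [0.577650, 0.749000]
step 3: m = 0.663325, f(m) = 0.207110 > 0 → root in [0.577650, 0.663325]
step 4: m = 0.620487, f(m) = 0.050470 > 0 → root in [0.577650, 0.620487]
step 5: m = 0.599069, f(m) = -0.025258 < 0 → root in [0.599069, 0.620487]
Midpoint of [0.599069, 0.620487] = 0.609778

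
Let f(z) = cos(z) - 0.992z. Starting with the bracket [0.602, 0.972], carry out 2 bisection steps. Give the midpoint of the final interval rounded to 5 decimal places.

0.74075

f(0.602000) = 0.227021, f(0.972000) = -0.400575 (opposite signs)
step 1: m = 0.787000, f(m) = -0.074731 < 0 → root in [0.602000, 0.787000]
step 2: m = 0.694500, f(m) = 0.079430 > 0 → root in [0.694500, 0.787000]
Midpoint of [0.694500, 0.787000] = 0.740750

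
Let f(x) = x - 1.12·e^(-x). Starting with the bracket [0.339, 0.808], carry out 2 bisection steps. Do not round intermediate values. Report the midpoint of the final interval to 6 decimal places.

f(0.339000) = -0.458980, f(0.808000) = 0.308761 (opposite signs)
step 1: m = 0.573500, f(m) = -0.057676 < 0 → root in [0.573500, 0.808000]
step 2: m = 0.690750, f(m) = 0.129406 > 0 → root in [0.573500, 0.690750]
Midpoint of [0.573500, 0.690750] = 0.632125

0.632125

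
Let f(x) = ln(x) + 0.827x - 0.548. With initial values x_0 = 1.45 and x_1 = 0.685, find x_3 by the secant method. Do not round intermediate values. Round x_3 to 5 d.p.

f(x_0) = 1.022714, f(x_1) = -0.359841
x_2 = 0.685000 - (-0.359841)·(0.685000 - 1.450000)/(-0.359841 - (1.022714)) = 0.884109; f(x_2) = 0.059983
x_3 = 0.884109 - (0.059983)·(0.884109 - 0.685000)/(0.059983 - (-0.359841)) = 0.855661; f(x_3) = 0.003750

0.85566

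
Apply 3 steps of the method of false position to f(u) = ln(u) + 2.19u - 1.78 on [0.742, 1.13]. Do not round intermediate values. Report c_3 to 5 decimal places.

0.87419

f(0.742000) = -0.453426, f(1.130000) = 0.816918
step 1: c = 0.880490, f(c) = 0.020995 > 0 → new bracket [0.742000, 0.880490]
step 2: c = 0.874361, f(c) = 0.000588 > 0 → new bracket [0.742000, 0.874361]
step 3: c = 0.874189, f(c) = 0.000017 > 0 → new bracket [0.742000, 0.874189]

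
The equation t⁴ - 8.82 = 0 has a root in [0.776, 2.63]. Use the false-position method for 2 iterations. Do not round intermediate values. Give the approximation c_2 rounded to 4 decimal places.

1.3470

f(0.776000) = -8.457384, f(2.630000) = 39.023506
step 1: c = 1.106238, f(c) = -7.322406 < 0 → new bracket [1.106238, 2.630000]
step 2: c = 1.346984, f(c) = -5.528075 < 0 → new bracket [1.346984, 2.630000]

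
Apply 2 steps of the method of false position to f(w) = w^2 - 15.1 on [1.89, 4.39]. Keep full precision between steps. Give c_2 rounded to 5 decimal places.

False-position update: c = (a·f(b) − b·f(a))/(f(b) − f(a)); replace the endpoint whose sign matches f(c).
f(1.890000) = -11.527900, f(4.390000) = 4.172100
step 1: c = 3.725653, f(c) = -1.219511 < 0 → new bracket [3.725653, 4.390000]
step 2: c = 3.875919, f(c) = -0.077249 < 0 → new bracket [3.875919, 4.390000]

3.87592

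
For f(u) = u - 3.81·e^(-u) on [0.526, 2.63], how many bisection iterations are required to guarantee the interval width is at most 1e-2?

8

Initial width b − a = 2.63 − 0.526 = 2.104000.
After n steps the width is (b−a)/2^n; need (b−a)/2^n ≤ 1e-2.
So n ≥ log₂(2.104000/1e-2) = log₂(210.4000) ≈ 7.7170.
Hence n = 8.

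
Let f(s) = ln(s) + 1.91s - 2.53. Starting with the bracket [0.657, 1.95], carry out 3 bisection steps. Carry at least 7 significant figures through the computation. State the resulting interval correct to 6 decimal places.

[1.141875, 1.303500]

f(0.657000) = -1.695201, f(1.950000) = 1.862329 (opposite signs)
step 1: m = 1.303500, f(m) = 0.224738 > 0 → root in [0.657000, 1.303500]
step 2: m = 0.980250, f(m) = -0.677670 < 0 → root in [0.980250, 1.303500]
step 3: m = 1.141875, f(m) = -0.216347 < 0 → root in [1.141875, 1.303500]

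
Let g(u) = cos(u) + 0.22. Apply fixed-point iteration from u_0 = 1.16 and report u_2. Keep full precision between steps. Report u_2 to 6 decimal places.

u_1 = g(1.160000) = 0.619340
u_2 = g(0.619340) = 1.034262

1.034262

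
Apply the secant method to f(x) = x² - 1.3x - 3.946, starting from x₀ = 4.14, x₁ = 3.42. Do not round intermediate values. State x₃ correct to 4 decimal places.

f(x_0) = 7.811600, f(x_1) = 3.304400
x_2 = 3.420000 - (3.304400)·(3.420000 - 4.140000)/(3.304400 - (7.811600)) = 2.892141; f(x_2) = 0.658694
x_3 = 2.892141 - (0.658694)·(2.892141 - 3.420000)/(0.658694 - (3.304400)) = 2.760721; f(x_3) = 0.086642

2.7607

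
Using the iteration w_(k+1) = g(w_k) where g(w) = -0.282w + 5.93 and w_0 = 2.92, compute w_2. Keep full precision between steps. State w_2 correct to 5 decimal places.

w_1 = g(2.920000) = 5.106560
w_2 = g(5.106560) = 4.489950

4.48995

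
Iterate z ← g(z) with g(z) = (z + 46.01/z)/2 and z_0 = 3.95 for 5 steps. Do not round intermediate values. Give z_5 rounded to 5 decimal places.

z_1 = g(3.950000) = 7.799051
z_2 = g(7.799051) = 6.849243
z_3 = g(6.849243) = 6.783387
z_4 = g(6.783387) = 6.783067
z_5 = g(6.783067) = 6.783067

6.78307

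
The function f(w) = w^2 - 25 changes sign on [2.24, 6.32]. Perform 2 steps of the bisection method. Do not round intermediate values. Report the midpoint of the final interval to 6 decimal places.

f(2.240000) = -19.982400, f(6.320000) = 14.942400 (opposite signs)
step 1: m = 4.280000, f(m) = -6.681600 < 0 → root in [4.280000, 6.320000]
step 2: m = 5.300000, f(m) = 3.090000 > 0 → root in [4.280000, 5.300000]
Midpoint of [4.280000, 5.300000] = 4.790000

4.790000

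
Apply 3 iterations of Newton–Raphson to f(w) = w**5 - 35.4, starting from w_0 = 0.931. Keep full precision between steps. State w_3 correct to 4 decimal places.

f'(w) = 5w**4
w_0 = 0.931000: f = -34.700563, f' = 3.756373 → w_1 = 0.931000 - (-34.700563)/(3.756373) = 10.168784
w_1 = 10.168784: f = 108693.522077, f' = 53462.106948 → w_2 = 10.168784 - (108693.522077)/(53462.106948) = 8.135689
w_2 = 8.135689: f = 35607.395387, f' = 21905.209460 → w_3 = 8.135689 - (35607.395387)/(21905.209460) = 6.510167

6.5102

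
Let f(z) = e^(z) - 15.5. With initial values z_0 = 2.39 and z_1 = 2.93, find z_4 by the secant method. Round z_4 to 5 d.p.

f(z_0) = -4.586506, f(z_1) = 3.227630
z_2 = 2.930000 - (3.227630)·(2.930000 - 2.390000)/(3.227630 - (-4.586506)) = 2.706953; f(z_2) = -0.516450
z_3 = 2.706953 - (-0.516450)·(2.706953 - 2.930000)/(-0.516450 - (3.227630)) = 2.737720; f(z_3) = -0.048292
z_4 = 2.737720 - (-0.048292)·(2.737720 - 2.706953)/(-0.048292 - (-0.516450)) = 2.740893; f(z_4) = 0.000825

2.74089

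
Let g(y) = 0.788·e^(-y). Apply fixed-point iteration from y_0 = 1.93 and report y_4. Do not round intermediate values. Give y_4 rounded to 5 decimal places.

0.53341

y_1 = g(1.930000) = 0.114377
y_2 = g(0.114377) = 0.702834
y_3 = g(0.702834) = 0.390202
y_4 = g(0.390202) = 0.533413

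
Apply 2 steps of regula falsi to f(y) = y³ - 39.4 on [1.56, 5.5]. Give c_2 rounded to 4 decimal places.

2.9320

False-position update: c = (a·f(b) − b·f(a))/(f(b) − f(a)); replace the endpoint whose sign matches f(c).
f(1.560000) = -35.603584, f(5.500000) = 126.975000
step 1: c = 2.422833, f(c) = -25.177685 < 0 → new bracket [2.422833, 5.500000]
step 2: c = 2.932031, f(c) = -14.193888 < 0 → new bracket [2.932031, 5.500000]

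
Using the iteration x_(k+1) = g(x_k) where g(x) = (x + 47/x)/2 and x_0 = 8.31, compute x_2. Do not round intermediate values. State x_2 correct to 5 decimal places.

x_1 = g(8.310000) = 6.982918
x_2 = g(6.982918) = 6.856814

6.85681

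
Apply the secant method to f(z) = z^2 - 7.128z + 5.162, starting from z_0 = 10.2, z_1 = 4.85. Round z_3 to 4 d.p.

f(z_0) = 36.496400, f(z_1) = -5.886300
z_2 = 4.850000 - (-5.886300)·(4.850000 - 10.200000)/(-5.886300 - (36.496400)) = 5.593032; f(z_2) = -3.423125
z_3 = 5.593032 - (-3.423125)·(5.593032 - 4.850000)/(-3.423125 - (-5.886300)) = 6.625639; f(z_3) = 1.833537

6.6256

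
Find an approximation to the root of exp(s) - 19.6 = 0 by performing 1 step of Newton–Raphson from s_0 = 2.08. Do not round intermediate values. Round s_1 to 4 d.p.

3.5286

f'(s) = exp(s)
s_0 = 2.080000: f = -11.595531, f' = 8.004469 → s_1 = 2.080000 - (-11.595531)/(8.004469) = 3.528632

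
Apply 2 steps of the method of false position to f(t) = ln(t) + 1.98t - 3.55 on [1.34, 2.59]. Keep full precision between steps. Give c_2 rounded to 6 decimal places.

1.566583

f(1.340000) = -0.604130, f(2.590000) = 2.529858
step 1: c = 1.580959, f(c) = 0.038331 > 0 → new bracket [1.340000, 1.580959]
step 2: c = 1.566583, f(c) = 0.000731 > 0 → new bracket [1.340000, 1.566583]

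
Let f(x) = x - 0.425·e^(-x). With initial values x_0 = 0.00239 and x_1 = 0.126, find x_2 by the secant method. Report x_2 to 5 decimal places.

Secant update: x_(k+1) = x_k − f(x_k)·(x_k − x_(k-1))/(f(x_k) − f(x_(k-1))).
f(x_0) = -0.421595, f(x_1) = -0.248686
x_2 = 0.126000 - (-0.248686)·(0.126000 - 0.002390)/(-0.248686 - (-0.421595)) = 0.303782; f(x_2) = -0.009877

0.30378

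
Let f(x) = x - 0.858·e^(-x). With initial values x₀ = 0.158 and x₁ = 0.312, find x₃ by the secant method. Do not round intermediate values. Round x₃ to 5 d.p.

0.51298

f(x_0) = -0.574603, f(x_1) = -0.316040
x_2 = 0.312000 - (-0.316040)·(0.312000 - 0.158000)/(-0.316040 - (-0.574603)) = 0.500233; f(x_2) = -0.020048
x_3 = 0.500233 - (-0.020048)·(0.500233 - 0.312000)/(-0.020048 - (-0.316040)) = 0.512983; f(x_3) = -0.000708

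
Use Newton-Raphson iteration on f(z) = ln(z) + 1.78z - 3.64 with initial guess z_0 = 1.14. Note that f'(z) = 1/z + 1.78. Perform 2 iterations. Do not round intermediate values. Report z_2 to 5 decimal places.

1.73519

z_0 = 1.140000: f = -1.479772, f' = 2.657193 → z_1 = 1.140000 - (-1.479772)/(2.657193) = 1.696893
z_1 = 1.696893: f = -0.090732, f' = 2.369312 → z_2 = 1.696893 - (-0.090732)/(2.369312) = 1.735187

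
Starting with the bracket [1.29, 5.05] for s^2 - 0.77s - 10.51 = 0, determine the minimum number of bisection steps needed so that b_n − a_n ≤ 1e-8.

Initial width b − a = 5.05 − 1.29 = 3.760000.
After n steps the width is (b−a)/2^n; need (b−a)/2^n ≤ 1e-8.
So n ≥ log₂(3.760000/1e-8) = log₂(376000000.0000) ≈ 28.4862.
Hence n = 29.

29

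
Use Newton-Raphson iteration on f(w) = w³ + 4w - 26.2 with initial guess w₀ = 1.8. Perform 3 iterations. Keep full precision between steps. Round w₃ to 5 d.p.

2.52516

Newton update: w ← w − f(w)/f'(w).
f'(w) = 3w² + 4
w_0 = 1.800000: f = -13.168000, f' = 13.720000 → w_1 = 1.800000 - (-13.168000)/(13.720000) = 2.759767
w_1 = 2.759767: f = 5.858313, f' = 26.848938 → w_2 = 2.759767 - (5.858313)/(26.848938) = 2.541571
w_2 = 2.541571: f = 0.383783, f' = 23.378756 → w_3 = 2.541571 - (0.383783)/(23.378756) = 2.525156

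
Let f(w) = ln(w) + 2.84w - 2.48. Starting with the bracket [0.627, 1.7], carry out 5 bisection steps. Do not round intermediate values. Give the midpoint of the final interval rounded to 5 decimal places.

0.91202

f(0.627000) = -1.166129, f(1.700000) = 2.878628 (opposite signs)
step 1: m = 1.163500, f(m) = 0.975773 > 0 → root in [0.627000, 1.163500]
step 2: m = 0.895250, f(m) = -0.048142 < 0 → root in [0.895250, 1.163500]
step 3: m = 1.029375, f(m) = 0.472377 > 0 → root in [0.895250, 1.029375]
step 4: m = 0.962312, f(m) = 0.214551 > 0 → root in [0.895250, 0.962312]
step 5: m = 0.928781, f(m) = 0.083857 > 0 → root in [0.895250, 0.928781]
Midpoint of [0.895250, 0.928781] = 0.912016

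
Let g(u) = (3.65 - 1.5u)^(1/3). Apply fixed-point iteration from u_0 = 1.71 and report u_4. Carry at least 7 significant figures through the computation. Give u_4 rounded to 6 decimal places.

1.227716

u_1 = g(1.710000) = 1.027566
u_2 = g(1.027566) = 1.282335
u_3 = g(1.282335) = 1.199652
u_4 = g(1.199652) = 1.227716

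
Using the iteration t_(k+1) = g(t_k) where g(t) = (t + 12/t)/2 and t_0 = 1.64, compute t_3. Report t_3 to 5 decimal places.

t_1 = g(1.640000) = 4.478537
t_2 = g(4.478537) = 3.578992
t_3 = g(3.578992) = 3.465946

3.46595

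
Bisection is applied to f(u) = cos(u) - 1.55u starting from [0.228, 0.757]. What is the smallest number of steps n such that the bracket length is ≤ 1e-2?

6

Initial width b − a = 0.757 − 0.228 = 0.529000.
After n steps the width is (b−a)/2^n; need (b−a)/2^n ≤ 1e-2.
So n ≥ log₂(0.529000/1e-2) = log₂(52.9000) ≈ 5.7252.
Hence n = 6.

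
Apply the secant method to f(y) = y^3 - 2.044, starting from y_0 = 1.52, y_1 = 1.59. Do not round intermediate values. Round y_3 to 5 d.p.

1.27934

f(y_0) = 1.467808, f(y_1) = 1.975679
y_2 = 1.590000 - (1.975679)·(1.590000 - 1.520000)/(1.975679 - (1.467808)) = 1.317692; f(y_2) = 0.243923
y_3 = 1.317692 - (0.243923)·(1.317692 - 1.590000)/(0.243923 - (1.975679)) = 1.279336; f(y_3) = 0.049891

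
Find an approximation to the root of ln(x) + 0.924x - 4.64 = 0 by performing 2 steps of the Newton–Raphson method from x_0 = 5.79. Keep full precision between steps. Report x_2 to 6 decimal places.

f'(x) = 1/x + 0.924
x_0 = 5.790000: f = 2.466092, f' = 1.096712 → x_1 = 5.790000 - (2.466092)/(1.096712) = 3.541376
x_1 = 3.541376: f = -0.103254, f' = 1.206376 → x_2 = 3.541376 - (-0.103254)/(1.206376) = 3.626966

3.626966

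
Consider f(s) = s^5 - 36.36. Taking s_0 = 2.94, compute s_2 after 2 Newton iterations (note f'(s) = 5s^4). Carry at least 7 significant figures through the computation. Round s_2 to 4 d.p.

2.1615

s_0 = 2.940000: f = 183.292754, f' = 373.559105 → s_1 = 2.940000 - (183.292754)/(373.559105) = 2.449334
s_1 = 2.449334: f = 51.793600, f' = 179.954224 → s_2 = 2.449334 - (51.793600)/(179.954224) = 2.161519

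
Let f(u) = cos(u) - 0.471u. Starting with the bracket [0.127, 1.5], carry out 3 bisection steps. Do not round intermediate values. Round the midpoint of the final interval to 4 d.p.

1.0709

f(0.127000) = 0.932129, f(1.500000) = -0.635763 (opposite signs)
step 1: m = 0.813500, f(m) = 0.303801 > 0 → root in [0.813500, 1.500000]
step 2: m = 1.156750, f(m) = -0.142512 < 0 → root in [0.813500, 1.156750]
step 3: m = 0.985125, f(m) = 0.088765 > 0 → root in [0.985125, 1.156750]
Midpoint of [0.985125, 1.156750] = 1.070937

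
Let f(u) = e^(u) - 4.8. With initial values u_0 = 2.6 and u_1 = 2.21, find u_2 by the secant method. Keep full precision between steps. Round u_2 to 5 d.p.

Secant update: u_(k+1) = u_k − f(u_k)·(u_k − u_(k-1))/(f(u_k) − f(u_(k-1))).
f(u_0) = 8.663738, f(u_1) = 4.315716
u_2 = 2.210000 - (4.315716)·(2.210000 - 2.600000)/(4.315716 - (8.663738)) = 1.822898; f(u_2) = 1.389768

1.82290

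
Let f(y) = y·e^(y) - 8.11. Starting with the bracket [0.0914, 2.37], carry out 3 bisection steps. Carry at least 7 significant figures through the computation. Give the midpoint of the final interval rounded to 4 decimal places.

1.6579

f(0.091400) = -8.009852, f(2.370000) = 17.242820 (opposite signs)
step 1: m = 1.230700, f(m) = -3.896544 < 0 → root in [1.230700, 2.370000]
step 2: m = 1.800350, f(m) = 2.785295 > 0 → root in [1.230700, 1.800350]
step 3: m = 1.515525, f(m) = -1.211618 < 0 → root in [1.515525, 1.800350]
Midpoint of [1.515525, 1.800350] = 1.657938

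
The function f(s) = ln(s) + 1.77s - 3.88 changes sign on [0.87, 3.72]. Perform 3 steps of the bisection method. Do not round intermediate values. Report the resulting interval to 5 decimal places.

f(0.870000) = -2.479362, f(3.720000) = 4.018124 (opposite signs)
step 1: m = 2.295000, f(m) = 1.012883 > 0 → root in [0.870000, 2.295000]
step 2: m = 1.582500, f(m) = -0.619969 < 0 → root in [1.582500, 2.295000]
step 3: m = 1.938750, f(m) = 0.213631 > 0 → root in [1.582500, 1.938750]

[1.58250, 1.93875]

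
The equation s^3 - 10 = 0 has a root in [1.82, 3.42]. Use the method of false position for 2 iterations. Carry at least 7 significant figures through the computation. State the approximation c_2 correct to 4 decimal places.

2.0918

f(1.820000) = -3.971432, f(3.420000) = 30.001688
step 1: c = 2.007039, f(c) = -1.915237 < 0 → new bracket [2.007039, 3.420000]
step 2: c = 2.091826, f(c) = -0.846718 < 0 → new bracket [2.091826, 3.420000]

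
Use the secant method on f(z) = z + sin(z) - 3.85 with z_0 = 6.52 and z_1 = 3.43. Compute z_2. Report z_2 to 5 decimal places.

4.03312

f(z_0) = 2.904607, f(z_1) = -0.704426
z_2 = 3.430000 - (-0.704426)·(3.430000 - 6.520000)/(-0.704426 - (2.904607)) = 4.033119; f(z_2) = -0.594913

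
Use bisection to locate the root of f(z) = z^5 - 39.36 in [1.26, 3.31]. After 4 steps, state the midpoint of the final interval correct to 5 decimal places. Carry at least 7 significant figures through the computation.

f(1.260000) = -36.184203, f(3.310000) = 357.959581 (opposite signs)
step 1: m = 2.285000, f(m) = 22.931820 > 0 → root in [1.260000, 2.285000]
step 2: m = 1.772500, f(m) = -21.864304 < 0 → root in [1.772500, 2.285000]
step 3: m = 2.028750, f(m) = -4.992918 < 0 → root in [2.028750, 2.285000]
step 4: m = 2.156875, f(m) = 7.319359 > 0 → root in [2.028750, 2.156875]
Midpoint of [2.028750, 2.156875] = 2.092812

2.09281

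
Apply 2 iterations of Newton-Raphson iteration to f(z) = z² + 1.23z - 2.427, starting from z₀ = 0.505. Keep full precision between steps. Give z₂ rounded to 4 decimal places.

Newton update: z ← z − f(z)/f'(z).
f'(z) = 2z + 1.23
z_0 = 0.505000: f = -1.550825, f' = 2.240000 → z_1 = 0.505000 - (-1.550825)/(2.240000) = 1.197333
z_1 = 1.197333: f = 0.479324, f' = 3.624665 → z_2 = 1.197333 - (0.479324)/(3.624665) = 1.065093

1.0651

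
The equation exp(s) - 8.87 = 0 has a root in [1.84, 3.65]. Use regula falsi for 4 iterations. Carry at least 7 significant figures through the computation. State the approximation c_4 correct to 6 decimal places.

2.146644

f(1.840000) = -2.573462, f(3.650000) = 29.604666
step 1: c = 1.984756, f(c) = -1.592731 < 0 → new bracket [1.984756, 3.650000]
step 2: c = 2.069772, f(c) = -0.946984 < 0 → new bracket [2.069772, 3.650000]
step 3: c = 2.118753, f(c) = -0.549245 < 0 → new bracket [2.118753, 3.650000]
step 4: c = 2.146644, f(c) = -0.313902 < 0 → new bracket [2.146644, 3.650000]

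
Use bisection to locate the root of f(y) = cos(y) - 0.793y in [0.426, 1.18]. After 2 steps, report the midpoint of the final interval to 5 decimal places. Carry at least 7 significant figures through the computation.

0.89725

f(0.426000) = 0.572808, f(1.180000) = -0.554815 (opposite signs)
step 1: m = 0.803000, f(m) = 0.057773 > 0 → root in [0.803000, 1.180000]
step 2: m = 0.991500, f(m) = -0.238824 < 0 → root in [0.803000, 0.991500]
Midpoint of [0.803000, 0.991500] = 0.897250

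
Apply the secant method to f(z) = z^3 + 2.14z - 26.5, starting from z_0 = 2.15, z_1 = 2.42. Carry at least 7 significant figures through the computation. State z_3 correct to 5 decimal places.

2.73378

Secant update: z_(k+1) = z_k − f(z_k)·(z_k − z_(k-1))/(f(z_k) − f(z_(k-1))).
f(z_0) = -11.960625, f(z_1) = -7.148712
z_2 = 2.420000 - (-7.148712)·(2.420000 - 2.150000)/(-7.148712 - (-11.960625)) = 2.821120; f(z_2) = 1.989683
z_3 = 2.821120 - (1.989683)·(2.821120 - 2.420000)/(1.989683 - (-7.148712)) = 2.733785; f(z_3) = -0.218547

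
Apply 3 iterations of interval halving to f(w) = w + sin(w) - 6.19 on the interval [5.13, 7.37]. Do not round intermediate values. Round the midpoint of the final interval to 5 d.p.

f(5.130000) = -1.974060, f(7.370000) = 2.065149 (opposite signs)
step 1: m = 6.250000, f(m) = 0.026821 > 0 → root in [5.130000, 6.250000]
step 2: m = 5.690000, f(m) = -1.059005 < 0 → root in [5.690000, 6.250000]
step 3: m = 5.970000, f(m) = -0.528091 < 0 → root in [5.970000, 6.250000]
Midpoint of [5.970000, 6.250000] = 6.110000

6.11000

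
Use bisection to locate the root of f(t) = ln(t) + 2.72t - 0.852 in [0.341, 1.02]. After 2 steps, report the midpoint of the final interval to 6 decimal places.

f(0.341000) = -1.000353, f(1.020000) = 1.942203 (opposite signs)
step 1: m = 0.680500, f(m) = 0.614033 > 0 → root in [0.341000, 0.680500]
step 2: m = 0.510750, f(m) = -0.134635 < 0 → root in [0.510750, 0.680500]
Midpoint of [0.510750, 0.680500] = 0.595625

0.595625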